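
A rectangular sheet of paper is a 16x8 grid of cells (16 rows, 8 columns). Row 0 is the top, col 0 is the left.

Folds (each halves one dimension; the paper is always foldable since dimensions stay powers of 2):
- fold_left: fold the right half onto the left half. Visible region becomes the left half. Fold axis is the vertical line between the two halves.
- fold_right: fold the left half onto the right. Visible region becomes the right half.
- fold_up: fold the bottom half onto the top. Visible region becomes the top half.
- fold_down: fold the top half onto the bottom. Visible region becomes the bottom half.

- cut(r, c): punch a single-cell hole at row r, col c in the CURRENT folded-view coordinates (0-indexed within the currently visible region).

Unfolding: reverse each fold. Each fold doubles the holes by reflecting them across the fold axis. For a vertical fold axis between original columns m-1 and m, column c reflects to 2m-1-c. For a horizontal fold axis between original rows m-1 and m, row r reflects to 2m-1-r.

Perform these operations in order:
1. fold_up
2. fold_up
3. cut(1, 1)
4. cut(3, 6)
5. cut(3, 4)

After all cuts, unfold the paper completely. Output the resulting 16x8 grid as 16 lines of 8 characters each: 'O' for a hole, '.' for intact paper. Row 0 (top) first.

Op 1 fold_up: fold axis h@8; visible region now rows[0,8) x cols[0,8) = 8x8
Op 2 fold_up: fold axis h@4; visible region now rows[0,4) x cols[0,8) = 4x8
Op 3 cut(1, 1): punch at orig (1,1); cuts so far [(1, 1)]; region rows[0,4) x cols[0,8) = 4x8
Op 4 cut(3, 6): punch at orig (3,6); cuts so far [(1, 1), (3, 6)]; region rows[0,4) x cols[0,8) = 4x8
Op 5 cut(3, 4): punch at orig (3,4); cuts so far [(1, 1), (3, 4), (3, 6)]; region rows[0,4) x cols[0,8) = 4x8
Unfold 1 (reflect across h@4): 6 holes -> [(1, 1), (3, 4), (3, 6), (4, 4), (4, 6), (6, 1)]
Unfold 2 (reflect across h@8): 12 holes -> [(1, 1), (3, 4), (3, 6), (4, 4), (4, 6), (6, 1), (9, 1), (11, 4), (11, 6), (12, 4), (12, 6), (14, 1)]

Answer: ........
.O......
........
....O.O.
....O.O.
........
.O......
........
........
.O......
........
....O.O.
....O.O.
........
.O......
........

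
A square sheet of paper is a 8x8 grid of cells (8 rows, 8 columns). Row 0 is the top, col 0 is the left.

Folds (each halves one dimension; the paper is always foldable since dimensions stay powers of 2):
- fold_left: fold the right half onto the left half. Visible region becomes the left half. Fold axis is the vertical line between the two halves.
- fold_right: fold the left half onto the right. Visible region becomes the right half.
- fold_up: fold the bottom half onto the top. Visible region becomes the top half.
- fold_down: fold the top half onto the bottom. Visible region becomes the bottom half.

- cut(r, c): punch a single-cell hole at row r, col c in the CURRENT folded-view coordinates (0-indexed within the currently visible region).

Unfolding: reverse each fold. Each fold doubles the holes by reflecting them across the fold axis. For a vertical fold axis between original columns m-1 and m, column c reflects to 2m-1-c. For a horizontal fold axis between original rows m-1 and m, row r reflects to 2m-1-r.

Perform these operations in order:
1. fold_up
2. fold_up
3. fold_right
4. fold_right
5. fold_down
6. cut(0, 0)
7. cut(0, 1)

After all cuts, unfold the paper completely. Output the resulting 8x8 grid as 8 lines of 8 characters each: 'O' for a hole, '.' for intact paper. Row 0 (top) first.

Op 1 fold_up: fold axis h@4; visible region now rows[0,4) x cols[0,8) = 4x8
Op 2 fold_up: fold axis h@2; visible region now rows[0,2) x cols[0,8) = 2x8
Op 3 fold_right: fold axis v@4; visible region now rows[0,2) x cols[4,8) = 2x4
Op 4 fold_right: fold axis v@6; visible region now rows[0,2) x cols[6,8) = 2x2
Op 5 fold_down: fold axis h@1; visible region now rows[1,2) x cols[6,8) = 1x2
Op 6 cut(0, 0): punch at orig (1,6); cuts so far [(1, 6)]; region rows[1,2) x cols[6,8) = 1x2
Op 7 cut(0, 1): punch at orig (1,7); cuts so far [(1, 6), (1, 7)]; region rows[1,2) x cols[6,8) = 1x2
Unfold 1 (reflect across h@1): 4 holes -> [(0, 6), (0, 7), (1, 6), (1, 7)]
Unfold 2 (reflect across v@6): 8 holes -> [(0, 4), (0, 5), (0, 6), (0, 7), (1, 4), (1, 5), (1, 6), (1, 7)]
Unfold 3 (reflect across v@4): 16 holes -> [(0, 0), (0, 1), (0, 2), (0, 3), (0, 4), (0, 5), (0, 6), (0, 7), (1, 0), (1, 1), (1, 2), (1, 3), (1, 4), (1, 5), (1, 6), (1, 7)]
Unfold 4 (reflect across h@2): 32 holes -> [(0, 0), (0, 1), (0, 2), (0, 3), (0, 4), (0, 5), (0, 6), (0, 7), (1, 0), (1, 1), (1, 2), (1, 3), (1, 4), (1, 5), (1, 6), (1, 7), (2, 0), (2, 1), (2, 2), (2, 3), (2, 4), (2, 5), (2, 6), (2, 7), (3, 0), (3, 1), (3, 2), (3, 3), (3, 4), (3, 5), (3, 6), (3, 7)]
Unfold 5 (reflect across h@4): 64 holes -> [(0, 0), (0, 1), (0, 2), (0, 3), (0, 4), (0, 5), (0, 6), (0, 7), (1, 0), (1, 1), (1, 2), (1, 3), (1, 4), (1, 5), (1, 6), (1, 7), (2, 0), (2, 1), (2, 2), (2, 3), (2, 4), (2, 5), (2, 6), (2, 7), (3, 0), (3, 1), (3, 2), (3, 3), (3, 4), (3, 5), (3, 6), (3, 7), (4, 0), (4, 1), (4, 2), (4, 3), (4, 4), (4, 5), (4, 6), (4, 7), (5, 0), (5, 1), (5, 2), (5, 3), (5, 4), (5, 5), (5, 6), (5, 7), (6, 0), (6, 1), (6, 2), (6, 3), (6, 4), (6, 5), (6, 6), (6, 7), (7, 0), (7, 1), (7, 2), (7, 3), (7, 4), (7, 5), (7, 6), (7, 7)]

Answer: OOOOOOOO
OOOOOOOO
OOOOOOOO
OOOOOOOO
OOOOOOOO
OOOOOOOO
OOOOOOOO
OOOOOOOO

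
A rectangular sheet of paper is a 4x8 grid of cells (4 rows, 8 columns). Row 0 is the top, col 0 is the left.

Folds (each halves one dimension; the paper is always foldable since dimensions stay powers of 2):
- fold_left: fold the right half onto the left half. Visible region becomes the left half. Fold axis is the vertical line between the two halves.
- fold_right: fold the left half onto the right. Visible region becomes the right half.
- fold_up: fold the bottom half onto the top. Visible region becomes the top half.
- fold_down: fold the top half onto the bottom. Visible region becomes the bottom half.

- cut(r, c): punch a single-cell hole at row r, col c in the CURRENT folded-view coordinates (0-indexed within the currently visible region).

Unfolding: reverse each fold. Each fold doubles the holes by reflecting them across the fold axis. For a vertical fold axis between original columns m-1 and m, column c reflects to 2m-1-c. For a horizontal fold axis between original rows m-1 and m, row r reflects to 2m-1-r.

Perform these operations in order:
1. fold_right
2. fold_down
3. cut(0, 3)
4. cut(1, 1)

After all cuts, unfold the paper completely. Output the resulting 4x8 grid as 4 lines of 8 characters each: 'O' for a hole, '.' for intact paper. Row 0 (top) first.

Op 1 fold_right: fold axis v@4; visible region now rows[0,4) x cols[4,8) = 4x4
Op 2 fold_down: fold axis h@2; visible region now rows[2,4) x cols[4,8) = 2x4
Op 3 cut(0, 3): punch at orig (2,7); cuts so far [(2, 7)]; region rows[2,4) x cols[4,8) = 2x4
Op 4 cut(1, 1): punch at orig (3,5); cuts so far [(2, 7), (3, 5)]; region rows[2,4) x cols[4,8) = 2x4
Unfold 1 (reflect across h@2): 4 holes -> [(0, 5), (1, 7), (2, 7), (3, 5)]
Unfold 2 (reflect across v@4): 8 holes -> [(0, 2), (0, 5), (1, 0), (1, 7), (2, 0), (2, 7), (3, 2), (3, 5)]

Answer: ..O..O..
O......O
O......O
..O..O..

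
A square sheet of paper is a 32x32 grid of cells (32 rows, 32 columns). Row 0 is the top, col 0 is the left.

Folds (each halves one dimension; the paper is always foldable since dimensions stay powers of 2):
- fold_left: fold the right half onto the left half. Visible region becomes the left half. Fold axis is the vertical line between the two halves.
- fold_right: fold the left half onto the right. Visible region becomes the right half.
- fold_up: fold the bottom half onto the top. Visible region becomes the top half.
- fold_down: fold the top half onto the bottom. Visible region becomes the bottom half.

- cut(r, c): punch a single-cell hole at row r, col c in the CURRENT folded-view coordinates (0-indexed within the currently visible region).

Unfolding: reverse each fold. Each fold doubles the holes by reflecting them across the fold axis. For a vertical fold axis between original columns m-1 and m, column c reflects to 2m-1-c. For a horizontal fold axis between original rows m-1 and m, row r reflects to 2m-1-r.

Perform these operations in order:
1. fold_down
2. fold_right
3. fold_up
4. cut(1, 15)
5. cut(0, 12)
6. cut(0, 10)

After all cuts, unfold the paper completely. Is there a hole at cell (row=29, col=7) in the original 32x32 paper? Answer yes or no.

Answer: no

Derivation:
Op 1 fold_down: fold axis h@16; visible region now rows[16,32) x cols[0,32) = 16x32
Op 2 fold_right: fold axis v@16; visible region now rows[16,32) x cols[16,32) = 16x16
Op 3 fold_up: fold axis h@24; visible region now rows[16,24) x cols[16,32) = 8x16
Op 4 cut(1, 15): punch at orig (17,31); cuts so far [(17, 31)]; region rows[16,24) x cols[16,32) = 8x16
Op 5 cut(0, 12): punch at orig (16,28); cuts so far [(16, 28), (17, 31)]; region rows[16,24) x cols[16,32) = 8x16
Op 6 cut(0, 10): punch at orig (16,26); cuts so far [(16, 26), (16, 28), (17, 31)]; region rows[16,24) x cols[16,32) = 8x16
Unfold 1 (reflect across h@24): 6 holes -> [(16, 26), (16, 28), (17, 31), (30, 31), (31, 26), (31, 28)]
Unfold 2 (reflect across v@16): 12 holes -> [(16, 3), (16, 5), (16, 26), (16, 28), (17, 0), (17, 31), (30, 0), (30, 31), (31, 3), (31, 5), (31, 26), (31, 28)]
Unfold 3 (reflect across h@16): 24 holes -> [(0, 3), (0, 5), (0, 26), (0, 28), (1, 0), (1, 31), (14, 0), (14, 31), (15, 3), (15, 5), (15, 26), (15, 28), (16, 3), (16, 5), (16, 26), (16, 28), (17, 0), (17, 31), (30, 0), (30, 31), (31, 3), (31, 5), (31, 26), (31, 28)]
Holes: [(0, 3), (0, 5), (0, 26), (0, 28), (1, 0), (1, 31), (14, 0), (14, 31), (15, 3), (15, 5), (15, 26), (15, 28), (16, 3), (16, 5), (16, 26), (16, 28), (17, 0), (17, 31), (30, 0), (30, 31), (31, 3), (31, 5), (31, 26), (31, 28)]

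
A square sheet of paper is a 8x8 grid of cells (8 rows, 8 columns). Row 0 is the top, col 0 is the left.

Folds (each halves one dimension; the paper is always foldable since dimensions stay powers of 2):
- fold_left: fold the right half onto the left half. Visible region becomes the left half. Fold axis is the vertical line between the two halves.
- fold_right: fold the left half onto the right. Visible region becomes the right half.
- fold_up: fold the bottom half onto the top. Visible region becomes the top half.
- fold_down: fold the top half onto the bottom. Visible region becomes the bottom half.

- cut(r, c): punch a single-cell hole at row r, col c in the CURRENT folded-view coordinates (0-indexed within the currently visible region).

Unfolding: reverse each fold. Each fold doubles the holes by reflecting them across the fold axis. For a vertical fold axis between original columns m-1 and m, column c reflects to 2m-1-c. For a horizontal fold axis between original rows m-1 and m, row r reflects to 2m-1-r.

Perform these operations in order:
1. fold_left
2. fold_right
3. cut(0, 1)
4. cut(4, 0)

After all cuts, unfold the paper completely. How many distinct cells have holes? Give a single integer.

Op 1 fold_left: fold axis v@4; visible region now rows[0,8) x cols[0,4) = 8x4
Op 2 fold_right: fold axis v@2; visible region now rows[0,8) x cols[2,4) = 8x2
Op 3 cut(0, 1): punch at orig (0,3); cuts so far [(0, 3)]; region rows[0,8) x cols[2,4) = 8x2
Op 4 cut(4, 0): punch at orig (4,2); cuts so far [(0, 3), (4, 2)]; region rows[0,8) x cols[2,4) = 8x2
Unfold 1 (reflect across v@2): 4 holes -> [(0, 0), (0, 3), (4, 1), (4, 2)]
Unfold 2 (reflect across v@4): 8 holes -> [(0, 0), (0, 3), (0, 4), (0, 7), (4, 1), (4, 2), (4, 5), (4, 6)]

Answer: 8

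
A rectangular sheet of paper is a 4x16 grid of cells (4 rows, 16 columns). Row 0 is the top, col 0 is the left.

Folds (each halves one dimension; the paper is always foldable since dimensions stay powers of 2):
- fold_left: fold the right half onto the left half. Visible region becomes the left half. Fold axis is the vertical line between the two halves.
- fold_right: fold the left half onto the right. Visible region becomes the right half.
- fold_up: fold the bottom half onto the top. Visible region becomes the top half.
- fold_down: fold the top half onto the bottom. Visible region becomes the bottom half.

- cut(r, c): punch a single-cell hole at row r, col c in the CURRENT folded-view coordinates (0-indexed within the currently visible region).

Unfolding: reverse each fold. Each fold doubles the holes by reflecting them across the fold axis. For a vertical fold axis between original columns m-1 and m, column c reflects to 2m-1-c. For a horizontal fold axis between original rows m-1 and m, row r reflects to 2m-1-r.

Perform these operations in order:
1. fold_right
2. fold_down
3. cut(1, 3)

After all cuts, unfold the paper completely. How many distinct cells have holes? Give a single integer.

Answer: 4

Derivation:
Op 1 fold_right: fold axis v@8; visible region now rows[0,4) x cols[8,16) = 4x8
Op 2 fold_down: fold axis h@2; visible region now rows[2,4) x cols[8,16) = 2x8
Op 3 cut(1, 3): punch at orig (3,11); cuts so far [(3, 11)]; region rows[2,4) x cols[8,16) = 2x8
Unfold 1 (reflect across h@2): 2 holes -> [(0, 11), (3, 11)]
Unfold 2 (reflect across v@8): 4 holes -> [(0, 4), (0, 11), (3, 4), (3, 11)]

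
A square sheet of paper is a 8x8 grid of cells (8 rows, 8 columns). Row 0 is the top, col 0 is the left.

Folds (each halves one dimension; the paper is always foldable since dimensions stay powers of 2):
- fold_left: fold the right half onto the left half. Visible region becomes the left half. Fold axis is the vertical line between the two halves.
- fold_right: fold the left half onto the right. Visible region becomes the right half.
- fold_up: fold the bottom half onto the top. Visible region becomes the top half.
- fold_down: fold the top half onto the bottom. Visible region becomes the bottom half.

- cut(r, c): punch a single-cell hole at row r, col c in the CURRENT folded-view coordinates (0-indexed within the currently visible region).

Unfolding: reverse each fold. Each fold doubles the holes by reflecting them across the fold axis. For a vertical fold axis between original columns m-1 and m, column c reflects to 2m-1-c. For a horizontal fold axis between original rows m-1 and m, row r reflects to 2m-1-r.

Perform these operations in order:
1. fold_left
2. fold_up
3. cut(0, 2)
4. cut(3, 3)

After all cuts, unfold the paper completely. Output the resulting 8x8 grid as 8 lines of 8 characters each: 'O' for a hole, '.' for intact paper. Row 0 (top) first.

Op 1 fold_left: fold axis v@4; visible region now rows[0,8) x cols[0,4) = 8x4
Op 2 fold_up: fold axis h@4; visible region now rows[0,4) x cols[0,4) = 4x4
Op 3 cut(0, 2): punch at orig (0,2); cuts so far [(0, 2)]; region rows[0,4) x cols[0,4) = 4x4
Op 4 cut(3, 3): punch at orig (3,3); cuts so far [(0, 2), (3, 3)]; region rows[0,4) x cols[0,4) = 4x4
Unfold 1 (reflect across h@4): 4 holes -> [(0, 2), (3, 3), (4, 3), (7, 2)]
Unfold 2 (reflect across v@4): 8 holes -> [(0, 2), (0, 5), (3, 3), (3, 4), (4, 3), (4, 4), (7, 2), (7, 5)]

Answer: ..O..O..
........
........
...OO...
...OO...
........
........
..O..O..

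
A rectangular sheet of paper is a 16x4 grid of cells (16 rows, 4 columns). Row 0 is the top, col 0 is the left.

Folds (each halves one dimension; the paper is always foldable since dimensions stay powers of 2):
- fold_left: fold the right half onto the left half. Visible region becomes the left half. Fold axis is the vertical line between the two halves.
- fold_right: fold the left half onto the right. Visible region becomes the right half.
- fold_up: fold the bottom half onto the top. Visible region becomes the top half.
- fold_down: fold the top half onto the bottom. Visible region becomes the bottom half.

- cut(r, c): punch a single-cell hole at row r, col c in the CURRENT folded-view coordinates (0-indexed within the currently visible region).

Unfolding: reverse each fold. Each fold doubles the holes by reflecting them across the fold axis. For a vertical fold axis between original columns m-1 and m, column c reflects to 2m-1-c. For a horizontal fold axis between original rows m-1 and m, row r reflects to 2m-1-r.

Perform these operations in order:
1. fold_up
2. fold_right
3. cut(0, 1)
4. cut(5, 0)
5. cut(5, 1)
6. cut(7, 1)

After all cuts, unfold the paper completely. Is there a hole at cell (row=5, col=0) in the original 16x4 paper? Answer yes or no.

Answer: yes

Derivation:
Op 1 fold_up: fold axis h@8; visible region now rows[0,8) x cols[0,4) = 8x4
Op 2 fold_right: fold axis v@2; visible region now rows[0,8) x cols[2,4) = 8x2
Op 3 cut(0, 1): punch at orig (0,3); cuts so far [(0, 3)]; region rows[0,8) x cols[2,4) = 8x2
Op 4 cut(5, 0): punch at orig (5,2); cuts so far [(0, 3), (5, 2)]; region rows[0,8) x cols[2,4) = 8x2
Op 5 cut(5, 1): punch at orig (5,3); cuts so far [(0, 3), (5, 2), (5, 3)]; region rows[0,8) x cols[2,4) = 8x2
Op 6 cut(7, 1): punch at orig (7,3); cuts so far [(0, 3), (5, 2), (5, 3), (7, 3)]; region rows[0,8) x cols[2,4) = 8x2
Unfold 1 (reflect across v@2): 8 holes -> [(0, 0), (0, 3), (5, 0), (5, 1), (5, 2), (5, 3), (7, 0), (7, 3)]
Unfold 2 (reflect across h@8): 16 holes -> [(0, 0), (0, 3), (5, 0), (5, 1), (5, 2), (5, 3), (7, 0), (7, 3), (8, 0), (8, 3), (10, 0), (10, 1), (10, 2), (10, 3), (15, 0), (15, 3)]
Holes: [(0, 0), (0, 3), (5, 0), (5, 1), (5, 2), (5, 3), (7, 0), (7, 3), (8, 0), (8, 3), (10, 0), (10, 1), (10, 2), (10, 3), (15, 0), (15, 3)]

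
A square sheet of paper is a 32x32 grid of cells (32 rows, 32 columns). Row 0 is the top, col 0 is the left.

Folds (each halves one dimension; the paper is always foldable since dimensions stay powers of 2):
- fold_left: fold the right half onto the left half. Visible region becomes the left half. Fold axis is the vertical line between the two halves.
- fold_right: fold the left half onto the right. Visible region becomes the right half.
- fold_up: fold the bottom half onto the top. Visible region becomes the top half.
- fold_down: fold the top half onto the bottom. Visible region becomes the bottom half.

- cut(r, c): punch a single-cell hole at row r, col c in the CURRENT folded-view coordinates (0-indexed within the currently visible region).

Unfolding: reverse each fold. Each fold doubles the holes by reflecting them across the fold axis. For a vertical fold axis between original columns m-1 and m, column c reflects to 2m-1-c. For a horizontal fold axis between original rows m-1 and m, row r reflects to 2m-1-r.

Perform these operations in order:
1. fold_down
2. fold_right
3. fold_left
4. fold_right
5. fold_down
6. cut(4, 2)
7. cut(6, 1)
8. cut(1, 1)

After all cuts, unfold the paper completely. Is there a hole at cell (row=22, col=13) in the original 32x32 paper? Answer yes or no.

Op 1 fold_down: fold axis h@16; visible region now rows[16,32) x cols[0,32) = 16x32
Op 2 fold_right: fold axis v@16; visible region now rows[16,32) x cols[16,32) = 16x16
Op 3 fold_left: fold axis v@24; visible region now rows[16,32) x cols[16,24) = 16x8
Op 4 fold_right: fold axis v@20; visible region now rows[16,32) x cols[20,24) = 16x4
Op 5 fold_down: fold axis h@24; visible region now rows[24,32) x cols[20,24) = 8x4
Op 6 cut(4, 2): punch at orig (28,22); cuts so far [(28, 22)]; region rows[24,32) x cols[20,24) = 8x4
Op 7 cut(6, 1): punch at orig (30,21); cuts so far [(28, 22), (30, 21)]; region rows[24,32) x cols[20,24) = 8x4
Op 8 cut(1, 1): punch at orig (25,21); cuts so far [(25, 21), (28, 22), (30, 21)]; region rows[24,32) x cols[20,24) = 8x4
Unfold 1 (reflect across h@24): 6 holes -> [(17, 21), (19, 22), (22, 21), (25, 21), (28, 22), (30, 21)]
Unfold 2 (reflect across v@20): 12 holes -> [(17, 18), (17, 21), (19, 17), (19, 22), (22, 18), (22, 21), (25, 18), (25, 21), (28, 17), (28, 22), (30, 18), (30, 21)]
Unfold 3 (reflect across v@24): 24 holes -> [(17, 18), (17, 21), (17, 26), (17, 29), (19, 17), (19, 22), (19, 25), (19, 30), (22, 18), (22, 21), (22, 26), (22, 29), (25, 18), (25, 21), (25, 26), (25, 29), (28, 17), (28, 22), (28, 25), (28, 30), (30, 18), (30, 21), (30, 26), (30, 29)]
Unfold 4 (reflect across v@16): 48 holes -> [(17, 2), (17, 5), (17, 10), (17, 13), (17, 18), (17, 21), (17, 26), (17, 29), (19, 1), (19, 6), (19, 9), (19, 14), (19, 17), (19, 22), (19, 25), (19, 30), (22, 2), (22, 5), (22, 10), (22, 13), (22, 18), (22, 21), (22, 26), (22, 29), (25, 2), (25, 5), (25, 10), (25, 13), (25, 18), (25, 21), (25, 26), (25, 29), (28, 1), (28, 6), (28, 9), (28, 14), (28, 17), (28, 22), (28, 25), (28, 30), (30, 2), (30, 5), (30, 10), (30, 13), (30, 18), (30, 21), (30, 26), (30, 29)]
Unfold 5 (reflect across h@16): 96 holes -> [(1, 2), (1, 5), (1, 10), (1, 13), (1, 18), (1, 21), (1, 26), (1, 29), (3, 1), (3, 6), (3, 9), (3, 14), (3, 17), (3, 22), (3, 25), (3, 30), (6, 2), (6, 5), (6, 10), (6, 13), (6, 18), (6, 21), (6, 26), (6, 29), (9, 2), (9, 5), (9, 10), (9, 13), (9, 18), (9, 21), (9, 26), (9, 29), (12, 1), (12, 6), (12, 9), (12, 14), (12, 17), (12, 22), (12, 25), (12, 30), (14, 2), (14, 5), (14, 10), (14, 13), (14, 18), (14, 21), (14, 26), (14, 29), (17, 2), (17, 5), (17, 10), (17, 13), (17, 18), (17, 21), (17, 26), (17, 29), (19, 1), (19, 6), (19, 9), (19, 14), (19, 17), (19, 22), (19, 25), (19, 30), (22, 2), (22, 5), (22, 10), (22, 13), (22, 18), (22, 21), (22, 26), (22, 29), (25, 2), (25, 5), (25, 10), (25, 13), (25, 18), (25, 21), (25, 26), (25, 29), (28, 1), (28, 6), (28, 9), (28, 14), (28, 17), (28, 22), (28, 25), (28, 30), (30, 2), (30, 5), (30, 10), (30, 13), (30, 18), (30, 21), (30, 26), (30, 29)]
Holes: [(1, 2), (1, 5), (1, 10), (1, 13), (1, 18), (1, 21), (1, 26), (1, 29), (3, 1), (3, 6), (3, 9), (3, 14), (3, 17), (3, 22), (3, 25), (3, 30), (6, 2), (6, 5), (6, 10), (6, 13), (6, 18), (6, 21), (6, 26), (6, 29), (9, 2), (9, 5), (9, 10), (9, 13), (9, 18), (9, 21), (9, 26), (9, 29), (12, 1), (12, 6), (12, 9), (12, 14), (12, 17), (12, 22), (12, 25), (12, 30), (14, 2), (14, 5), (14, 10), (14, 13), (14, 18), (14, 21), (14, 26), (14, 29), (17, 2), (17, 5), (17, 10), (17, 13), (17, 18), (17, 21), (17, 26), (17, 29), (19, 1), (19, 6), (19, 9), (19, 14), (19, 17), (19, 22), (19, 25), (19, 30), (22, 2), (22, 5), (22, 10), (22, 13), (22, 18), (22, 21), (22, 26), (22, 29), (25, 2), (25, 5), (25, 10), (25, 13), (25, 18), (25, 21), (25, 26), (25, 29), (28, 1), (28, 6), (28, 9), (28, 14), (28, 17), (28, 22), (28, 25), (28, 30), (30, 2), (30, 5), (30, 10), (30, 13), (30, 18), (30, 21), (30, 26), (30, 29)]

Answer: yes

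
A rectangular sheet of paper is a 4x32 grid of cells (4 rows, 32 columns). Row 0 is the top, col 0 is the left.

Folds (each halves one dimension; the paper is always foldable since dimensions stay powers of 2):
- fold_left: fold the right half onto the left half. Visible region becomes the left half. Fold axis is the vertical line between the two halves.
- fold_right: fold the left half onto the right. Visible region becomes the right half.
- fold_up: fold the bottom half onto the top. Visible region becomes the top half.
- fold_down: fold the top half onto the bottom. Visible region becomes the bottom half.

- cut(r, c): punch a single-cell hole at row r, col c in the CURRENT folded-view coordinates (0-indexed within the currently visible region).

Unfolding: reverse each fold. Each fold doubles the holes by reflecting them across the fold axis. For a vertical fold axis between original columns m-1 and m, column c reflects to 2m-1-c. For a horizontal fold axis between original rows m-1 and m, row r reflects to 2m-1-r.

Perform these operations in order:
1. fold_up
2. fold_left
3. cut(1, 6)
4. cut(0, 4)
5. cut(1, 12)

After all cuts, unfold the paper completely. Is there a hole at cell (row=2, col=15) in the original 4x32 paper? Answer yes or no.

Answer: no

Derivation:
Op 1 fold_up: fold axis h@2; visible region now rows[0,2) x cols[0,32) = 2x32
Op 2 fold_left: fold axis v@16; visible region now rows[0,2) x cols[0,16) = 2x16
Op 3 cut(1, 6): punch at orig (1,6); cuts so far [(1, 6)]; region rows[0,2) x cols[0,16) = 2x16
Op 4 cut(0, 4): punch at orig (0,4); cuts so far [(0, 4), (1, 6)]; region rows[0,2) x cols[0,16) = 2x16
Op 5 cut(1, 12): punch at orig (1,12); cuts so far [(0, 4), (1, 6), (1, 12)]; region rows[0,2) x cols[0,16) = 2x16
Unfold 1 (reflect across v@16): 6 holes -> [(0, 4), (0, 27), (1, 6), (1, 12), (1, 19), (1, 25)]
Unfold 2 (reflect across h@2): 12 holes -> [(0, 4), (0, 27), (1, 6), (1, 12), (1, 19), (1, 25), (2, 6), (2, 12), (2, 19), (2, 25), (3, 4), (3, 27)]
Holes: [(0, 4), (0, 27), (1, 6), (1, 12), (1, 19), (1, 25), (2, 6), (2, 12), (2, 19), (2, 25), (3, 4), (3, 27)]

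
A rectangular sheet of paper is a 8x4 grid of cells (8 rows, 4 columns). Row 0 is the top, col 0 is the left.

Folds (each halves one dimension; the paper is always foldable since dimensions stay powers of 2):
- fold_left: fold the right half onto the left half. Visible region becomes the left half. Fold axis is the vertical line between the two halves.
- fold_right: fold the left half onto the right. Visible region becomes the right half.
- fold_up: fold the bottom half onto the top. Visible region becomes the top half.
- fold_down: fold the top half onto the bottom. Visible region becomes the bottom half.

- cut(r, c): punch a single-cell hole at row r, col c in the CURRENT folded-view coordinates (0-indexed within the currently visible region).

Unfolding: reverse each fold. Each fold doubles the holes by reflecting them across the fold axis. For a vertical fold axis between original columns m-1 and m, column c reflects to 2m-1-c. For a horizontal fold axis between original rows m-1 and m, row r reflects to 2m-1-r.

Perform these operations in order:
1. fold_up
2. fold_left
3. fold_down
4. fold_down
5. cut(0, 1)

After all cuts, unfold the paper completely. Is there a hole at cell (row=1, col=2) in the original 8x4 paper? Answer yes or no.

Op 1 fold_up: fold axis h@4; visible region now rows[0,4) x cols[0,4) = 4x4
Op 2 fold_left: fold axis v@2; visible region now rows[0,4) x cols[0,2) = 4x2
Op 3 fold_down: fold axis h@2; visible region now rows[2,4) x cols[0,2) = 2x2
Op 4 fold_down: fold axis h@3; visible region now rows[3,4) x cols[0,2) = 1x2
Op 5 cut(0, 1): punch at orig (3,1); cuts so far [(3, 1)]; region rows[3,4) x cols[0,2) = 1x2
Unfold 1 (reflect across h@3): 2 holes -> [(2, 1), (3, 1)]
Unfold 2 (reflect across h@2): 4 holes -> [(0, 1), (1, 1), (2, 1), (3, 1)]
Unfold 3 (reflect across v@2): 8 holes -> [(0, 1), (0, 2), (1, 1), (1, 2), (2, 1), (2, 2), (3, 1), (3, 2)]
Unfold 4 (reflect across h@4): 16 holes -> [(0, 1), (0, 2), (1, 1), (1, 2), (2, 1), (2, 2), (3, 1), (3, 2), (4, 1), (4, 2), (5, 1), (5, 2), (6, 1), (6, 2), (7, 1), (7, 2)]
Holes: [(0, 1), (0, 2), (1, 1), (1, 2), (2, 1), (2, 2), (3, 1), (3, 2), (4, 1), (4, 2), (5, 1), (5, 2), (6, 1), (6, 2), (7, 1), (7, 2)]

Answer: yes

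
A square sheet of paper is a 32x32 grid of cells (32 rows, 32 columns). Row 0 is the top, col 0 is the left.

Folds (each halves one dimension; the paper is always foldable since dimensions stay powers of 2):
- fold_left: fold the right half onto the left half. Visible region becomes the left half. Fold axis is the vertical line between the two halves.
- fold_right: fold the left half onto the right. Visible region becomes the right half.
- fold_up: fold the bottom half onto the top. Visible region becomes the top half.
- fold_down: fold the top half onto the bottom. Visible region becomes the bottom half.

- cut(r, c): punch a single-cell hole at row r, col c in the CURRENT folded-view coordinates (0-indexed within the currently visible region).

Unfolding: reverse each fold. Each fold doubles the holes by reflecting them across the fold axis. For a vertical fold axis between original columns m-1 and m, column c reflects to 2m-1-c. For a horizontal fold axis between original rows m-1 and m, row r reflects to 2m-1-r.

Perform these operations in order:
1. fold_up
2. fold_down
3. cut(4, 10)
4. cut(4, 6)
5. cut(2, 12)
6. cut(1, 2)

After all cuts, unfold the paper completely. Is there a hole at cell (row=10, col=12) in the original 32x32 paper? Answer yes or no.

Op 1 fold_up: fold axis h@16; visible region now rows[0,16) x cols[0,32) = 16x32
Op 2 fold_down: fold axis h@8; visible region now rows[8,16) x cols[0,32) = 8x32
Op 3 cut(4, 10): punch at orig (12,10); cuts so far [(12, 10)]; region rows[8,16) x cols[0,32) = 8x32
Op 4 cut(4, 6): punch at orig (12,6); cuts so far [(12, 6), (12, 10)]; region rows[8,16) x cols[0,32) = 8x32
Op 5 cut(2, 12): punch at orig (10,12); cuts so far [(10, 12), (12, 6), (12, 10)]; region rows[8,16) x cols[0,32) = 8x32
Op 6 cut(1, 2): punch at orig (9,2); cuts so far [(9, 2), (10, 12), (12, 6), (12, 10)]; region rows[8,16) x cols[0,32) = 8x32
Unfold 1 (reflect across h@8): 8 holes -> [(3, 6), (3, 10), (5, 12), (6, 2), (9, 2), (10, 12), (12, 6), (12, 10)]
Unfold 2 (reflect across h@16): 16 holes -> [(3, 6), (3, 10), (5, 12), (6, 2), (9, 2), (10, 12), (12, 6), (12, 10), (19, 6), (19, 10), (21, 12), (22, 2), (25, 2), (26, 12), (28, 6), (28, 10)]
Holes: [(3, 6), (3, 10), (5, 12), (6, 2), (9, 2), (10, 12), (12, 6), (12, 10), (19, 6), (19, 10), (21, 12), (22, 2), (25, 2), (26, 12), (28, 6), (28, 10)]

Answer: yes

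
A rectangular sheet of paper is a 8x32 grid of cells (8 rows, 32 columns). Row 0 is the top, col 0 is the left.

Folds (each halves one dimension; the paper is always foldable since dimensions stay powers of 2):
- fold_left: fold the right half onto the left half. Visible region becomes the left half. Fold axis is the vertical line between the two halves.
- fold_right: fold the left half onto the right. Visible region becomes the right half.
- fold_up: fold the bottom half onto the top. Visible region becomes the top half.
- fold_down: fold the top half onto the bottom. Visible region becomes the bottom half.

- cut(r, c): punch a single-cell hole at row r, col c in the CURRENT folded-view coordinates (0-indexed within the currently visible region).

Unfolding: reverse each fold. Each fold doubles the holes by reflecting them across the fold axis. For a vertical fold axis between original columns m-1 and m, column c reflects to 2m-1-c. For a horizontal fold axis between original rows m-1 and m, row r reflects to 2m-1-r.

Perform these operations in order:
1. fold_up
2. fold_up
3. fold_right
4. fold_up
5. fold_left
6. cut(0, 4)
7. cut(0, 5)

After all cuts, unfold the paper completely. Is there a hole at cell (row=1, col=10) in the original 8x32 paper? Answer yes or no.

Op 1 fold_up: fold axis h@4; visible region now rows[0,4) x cols[0,32) = 4x32
Op 2 fold_up: fold axis h@2; visible region now rows[0,2) x cols[0,32) = 2x32
Op 3 fold_right: fold axis v@16; visible region now rows[0,2) x cols[16,32) = 2x16
Op 4 fold_up: fold axis h@1; visible region now rows[0,1) x cols[16,32) = 1x16
Op 5 fold_left: fold axis v@24; visible region now rows[0,1) x cols[16,24) = 1x8
Op 6 cut(0, 4): punch at orig (0,20); cuts so far [(0, 20)]; region rows[0,1) x cols[16,24) = 1x8
Op 7 cut(0, 5): punch at orig (0,21); cuts so far [(0, 20), (0, 21)]; region rows[0,1) x cols[16,24) = 1x8
Unfold 1 (reflect across v@24): 4 holes -> [(0, 20), (0, 21), (0, 26), (0, 27)]
Unfold 2 (reflect across h@1): 8 holes -> [(0, 20), (0, 21), (0, 26), (0, 27), (1, 20), (1, 21), (1, 26), (1, 27)]
Unfold 3 (reflect across v@16): 16 holes -> [(0, 4), (0, 5), (0, 10), (0, 11), (0, 20), (0, 21), (0, 26), (0, 27), (1, 4), (1, 5), (1, 10), (1, 11), (1, 20), (1, 21), (1, 26), (1, 27)]
Unfold 4 (reflect across h@2): 32 holes -> [(0, 4), (0, 5), (0, 10), (0, 11), (0, 20), (0, 21), (0, 26), (0, 27), (1, 4), (1, 5), (1, 10), (1, 11), (1, 20), (1, 21), (1, 26), (1, 27), (2, 4), (2, 5), (2, 10), (2, 11), (2, 20), (2, 21), (2, 26), (2, 27), (3, 4), (3, 5), (3, 10), (3, 11), (3, 20), (3, 21), (3, 26), (3, 27)]
Unfold 5 (reflect across h@4): 64 holes -> [(0, 4), (0, 5), (0, 10), (0, 11), (0, 20), (0, 21), (0, 26), (0, 27), (1, 4), (1, 5), (1, 10), (1, 11), (1, 20), (1, 21), (1, 26), (1, 27), (2, 4), (2, 5), (2, 10), (2, 11), (2, 20), (2, 21), (2, 26), (2, 27), (3, 4), (3, 5), (3, 10), (3, 11), (3, 20), (3, 21), (3, 26), (3, 27), (4, 4), (4, 5), (4, 10), (4, 11), (4, 20), (4, 21), (4, 26), (4, 27), (5, 4), (5, 5), (5, 10), (5, 11), (5, 20), (5, 21), (5, 26), (5, 27), (6, 4), (6, 5), (6, 10), (6, 11), (6, 20), (6, 21), (6, 26), (6, 27), (7, 4), (7, 5), (7, 10), (7, 11), (7, 20), (7, 21), (7, 26), (7, 27)]
Holes: [(0, 4), (0, 5), (0, 10), (0, 11), (0, 20), (0, 21), (0, 26), (0, 27), (1, 4), (1, 5), (1, 10), (1, 11), (1, 20), (1, 21), (1, 26), (1, 27), (2, 4), (2, 5), (2, 10), (2, 11), (2, 20), (2, 21), (2, 26), (2, 27), (3, 4), (3, 5), (3, 10), (3, 11), (3, 20), (3, 21), (3, 26), (3, 27), (4, 4), (4, 5), (4, 10), (4, 11), (4, 20), (4, 21), (4, 26), (4, 27), (5, 4), (5, 5), (5, 10), (5, 11), (5, 20), (5, 21), (5, 26), (5, 27), (6, 4), (6, 5), (6, 10), (6, 11), (6, 20), (6, 21), (6, 26), (6, 27), (7, 4), (7, 5), (7, 10), (7, 11), (7, 20), (7, 21), (7, 26), (7, 27)]

Answer: yes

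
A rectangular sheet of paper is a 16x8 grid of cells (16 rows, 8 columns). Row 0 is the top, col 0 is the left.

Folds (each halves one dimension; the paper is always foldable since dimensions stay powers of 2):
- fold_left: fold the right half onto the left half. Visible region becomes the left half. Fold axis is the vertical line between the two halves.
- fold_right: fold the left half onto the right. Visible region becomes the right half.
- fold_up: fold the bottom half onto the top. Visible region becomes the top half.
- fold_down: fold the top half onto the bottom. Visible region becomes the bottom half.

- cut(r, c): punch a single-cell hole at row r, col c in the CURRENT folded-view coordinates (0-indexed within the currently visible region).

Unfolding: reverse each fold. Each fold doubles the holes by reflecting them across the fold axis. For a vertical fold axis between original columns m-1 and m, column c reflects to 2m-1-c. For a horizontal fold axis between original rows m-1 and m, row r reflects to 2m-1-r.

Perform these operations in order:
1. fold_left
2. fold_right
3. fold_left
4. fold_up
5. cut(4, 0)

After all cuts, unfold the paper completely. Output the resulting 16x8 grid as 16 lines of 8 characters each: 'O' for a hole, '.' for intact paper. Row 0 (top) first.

Answer: ........
........
........
........
OOOOOOOO
........
........
........
........
........
........
OOOOOOOO
........
........
........
........

Derivation:
Op 1 fold_left: fold axis v@4; visible region now rows[0,16) x cols[0,4) = 16x4
Op 2 fold_right: fold axis v@2; visible region now rows[0,16) x cols[2,4) = 16x2
Op 3 fold_left: fold axis v@3; visible region now rows[0,16) x cols[2,3) = 16x1
Op 4 fold_up: fold axis h@8; visible region now rows[0,8) x cols[2,3) = 8x1
Op 5 cut(4, 0): punch at orig (4,2); cuts so far [(4, 2)]; region rows[0,8) x cols[2,3) = 8x1
Unfold 1 (reflect across h@8): 2 holes -> [(4, 2), (11, 2)]
Unfold 2 (reflect across v@3): 4 holes -> [(4, 2), (4, 3), (11, 2), (11, 3)]
Unfold 3 (reflect across v@2): 8 holes -> [(4, 0), (4, 1), (4, 2), (4, 3), (11, 0), (11, 1), (11, 2), (11, 3)]
Unfold 4 (reflect across v@4): 16 holes -> [(4, 0), (4, 1), (4, 2), (4, 3), (4, 4), (4, 5), (4, 6), (4, 7), (11, 0), (11, 1), (11, 2), (11, 3), (11, 4), (11, 5), (11, 6), (11, 7)]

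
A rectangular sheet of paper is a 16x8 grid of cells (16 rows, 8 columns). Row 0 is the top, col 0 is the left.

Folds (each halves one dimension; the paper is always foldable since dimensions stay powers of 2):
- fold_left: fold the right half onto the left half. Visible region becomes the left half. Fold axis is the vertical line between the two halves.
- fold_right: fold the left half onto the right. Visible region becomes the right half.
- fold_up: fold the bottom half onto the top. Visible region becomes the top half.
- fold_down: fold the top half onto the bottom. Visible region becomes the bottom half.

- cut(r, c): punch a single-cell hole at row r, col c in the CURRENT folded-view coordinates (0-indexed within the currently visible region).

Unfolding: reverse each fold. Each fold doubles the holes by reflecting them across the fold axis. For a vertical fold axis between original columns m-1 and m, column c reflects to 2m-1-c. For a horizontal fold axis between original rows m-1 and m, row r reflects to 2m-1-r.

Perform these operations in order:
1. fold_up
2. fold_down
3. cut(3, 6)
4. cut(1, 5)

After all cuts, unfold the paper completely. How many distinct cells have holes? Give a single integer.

Op 1 fold_up: fold axis h@8; visible region now rows[0,8) x cols[0,8) = 8x8
Op 2 fold_down: fold axis h@4; visible region now rows[4,8) x cols[0,8) = 4x8
Op 3 cut(3, 6): punch at orig (7,6); cuts so far [(7, 6)]; region rows[4,8) x cols[0,8) = 4x8
Op 4 cut(1, 5): punch at orig (5,5); cuts so far [(5, 5), (7, 6)]; region rows[4,8) x cols[0,8) = 4x8
Unfold 1 (reflect across h@4): 4 holes -> [(0, 6), (2, 5), (5, 5), (7, 6)]
Unfold 2 (reflect across h@8): 8 holes -> [(0, 6), (2, 5), (5, 5), (7, 6), (8, 6), (10, 5), (13, 5), (15, 6)]

Answer: 8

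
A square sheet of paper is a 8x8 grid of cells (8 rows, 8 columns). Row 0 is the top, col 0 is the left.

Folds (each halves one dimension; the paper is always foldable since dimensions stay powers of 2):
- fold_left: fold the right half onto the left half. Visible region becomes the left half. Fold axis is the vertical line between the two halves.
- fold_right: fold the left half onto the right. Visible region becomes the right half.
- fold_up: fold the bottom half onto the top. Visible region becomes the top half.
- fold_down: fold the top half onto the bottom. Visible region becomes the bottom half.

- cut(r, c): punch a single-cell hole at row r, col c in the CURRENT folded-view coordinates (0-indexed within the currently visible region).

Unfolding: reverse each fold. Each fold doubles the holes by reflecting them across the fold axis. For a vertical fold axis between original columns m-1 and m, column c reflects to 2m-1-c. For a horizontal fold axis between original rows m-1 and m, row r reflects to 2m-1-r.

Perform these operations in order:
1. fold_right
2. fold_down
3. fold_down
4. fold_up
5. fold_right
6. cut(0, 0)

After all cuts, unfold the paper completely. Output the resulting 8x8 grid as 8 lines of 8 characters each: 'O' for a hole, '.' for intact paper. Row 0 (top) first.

Answer: .OO..OO.
.OO..OO.
.OO..OO.
.OO..OO.
.OO..OO.
.OO..OO.
.OO..OO.
.OO..OO.

Derivation:
Op 1 fold_right: fold axis v@4; visible region now rows[0,8) x cols[4,8) = 8x4
Op 2 fold_down: fold axis h@4; visible region now rows[4,8) x cols[4,8) = 4x4
Op 3 fold_down: fold axis h@6; visible region now rows[6,8) x cols[4,8) = 2x4
Op 4 fold_up: fold axis h@7; visible region now rows[6,7) x cols[4,8) = 1x4
Op 5 fold_right: fold axis v@6; visible region now rows[6,7) x cols[6,8) = 1x2
Op 6 cut(0, 0): punch at orig (6,6); cuts so far [(6, 6)]; region rows[6,7) x cols[6,8) = 1x2
Unfold 1 (reflect across v@6): 2 holes -> [(6, 5), (6, 6)]
Unfold 2 (reflect across h@7): 4 holes -> [(6, 5), (6, 6), (7, 5), (7, 6)]
Unfold 3 (reflect across h@6): 8 holes -> [(4, 5), (4, 6), (5, 5), (5, 6), (6, 5), (6, 6), (7, 5), (7, 6)]
Unfold 4 (reflect across h@4): 16 holes -> [(0, 5), (0, 6), (1, 5), (1, 6), (2, 5), (2, 6), (3, 5), (3, 6), (4, 5), (4, 6), (5, 5), (5, 6), (6, 5), (6, 6), (7, 5), (7, 6)]
Unfold 5 (reflect across v@4): 32 holes -> [(0, 1), (0, 2), (0, 5), (0, 6), (1, 1), (1, 2), (1, 5), (1, 6), (2, 1), (2, 2), (2, 5), (2, 6), (3, 1), (3, 2), (3, 5), (3, 6), (4, 1), (4, 2), (4, 5), (4, 6), (5, 1), (5, 2), (5, 5), (5, 6), (6, 1), (6, 2), (6, 5), (6, 6), (7, 1), (7, 2), (7, 5), (7, 6)]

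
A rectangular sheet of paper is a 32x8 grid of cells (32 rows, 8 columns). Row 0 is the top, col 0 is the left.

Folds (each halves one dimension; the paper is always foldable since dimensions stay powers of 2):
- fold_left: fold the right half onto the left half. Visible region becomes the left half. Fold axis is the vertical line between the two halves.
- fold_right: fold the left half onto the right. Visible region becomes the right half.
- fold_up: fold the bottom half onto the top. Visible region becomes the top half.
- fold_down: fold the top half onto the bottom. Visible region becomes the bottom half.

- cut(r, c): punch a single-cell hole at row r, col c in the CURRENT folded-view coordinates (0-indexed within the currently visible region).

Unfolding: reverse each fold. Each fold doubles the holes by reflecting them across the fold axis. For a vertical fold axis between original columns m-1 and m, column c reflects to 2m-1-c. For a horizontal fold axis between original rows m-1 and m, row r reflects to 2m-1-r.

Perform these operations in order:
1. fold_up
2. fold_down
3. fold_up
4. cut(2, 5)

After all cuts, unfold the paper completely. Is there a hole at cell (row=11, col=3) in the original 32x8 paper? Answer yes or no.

Answer: no

Derivation:
Op 1 fold_up: fold axis h@16; visible region now rows[0,16) x cols[0,8) = 16x8
Op 2 fold_down: fold axis h@8; visible region now rows[8,16) x cols[0,8) = 8x8
Op 3 fold_up: fold axis h@12; visible region now rows[8,12) x cols[0,8) = 4x8
Op 4 cut(2, 5): punch at orig (10,5); cuts so far [(10, 5)]; region rows[8,12) x cols[0,8) = 4x8
Unfold 1 (reflect across h@12): 2 holes -> [(10, 5), (13, 5)]
Unfold 2 (reflect across h@8): 4 holes -> [(2, 5), (5, 5), (10, 5), (13, 5)]
Unfold 3 (reflect across h@16): 8 holes -> [(2, 5), (5, 5), (10, 5), (13, 5), (18, 5), (21, 5), (26, 5), (29, 5)]
Holes: [(2, 5), (5, 5), (10, 5), (13, 5), (18, 5), (21, 5), (26, 5), (29, 5)]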